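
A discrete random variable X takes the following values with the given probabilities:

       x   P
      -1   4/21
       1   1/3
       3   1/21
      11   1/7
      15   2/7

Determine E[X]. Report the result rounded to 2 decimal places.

6.14

E[X] = (4/21)·(-1) + (1/3)·1 + (1/21)·3 + (1/7)·11 + (2/7)·15
     = 43/7 ≈ 6.14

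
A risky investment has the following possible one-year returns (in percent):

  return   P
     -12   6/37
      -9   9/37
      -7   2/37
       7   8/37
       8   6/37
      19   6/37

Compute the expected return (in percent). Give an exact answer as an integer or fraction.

E[X] = (6/37)·(-12) + (9/37)·(-9) + (2/37)·(-7) + (8/37)·7 + (6/37)·8 + (6/37)·19
     = 51/37

51/37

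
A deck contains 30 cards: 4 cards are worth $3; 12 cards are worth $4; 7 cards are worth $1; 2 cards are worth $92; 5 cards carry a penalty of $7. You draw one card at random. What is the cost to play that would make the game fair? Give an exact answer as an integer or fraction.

36/5 dollars

E[payout] = (4/30)·3 + (12/30)·4 + (7/30)·1 + (2/30)·92 + (5/30)·(-7) = 36/5
Fair fee = E[payout] = 36/5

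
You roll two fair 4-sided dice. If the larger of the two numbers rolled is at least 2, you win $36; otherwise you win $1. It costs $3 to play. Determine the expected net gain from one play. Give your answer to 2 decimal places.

$30.81

E[payout] = (1/16)·1 + (15/16)·36 = 541/16
Expected profit = 541/16 − 3 = 493/16 ≈ $30.81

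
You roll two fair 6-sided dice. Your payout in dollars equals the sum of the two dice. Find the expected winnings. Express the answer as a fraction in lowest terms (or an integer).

Distribution of the sum of the two dice: 2 w.p. 1/36, 3 w.p. 1/18, 4 w.p. 1/12, 5 w.p. 1/9, 6 w.p. 5/36, 7 w.p. 1/6, …
E[payout] = (1/36)·2 + (1/18)·3 + (1/12)·4 + (1/9)·5 + (5/36)·6 + (1/6)·7 + (5/36)·8 + (1/9)·9 + (1/12)·10 + (1/18)·11 + (1/36)·12 = 7

$7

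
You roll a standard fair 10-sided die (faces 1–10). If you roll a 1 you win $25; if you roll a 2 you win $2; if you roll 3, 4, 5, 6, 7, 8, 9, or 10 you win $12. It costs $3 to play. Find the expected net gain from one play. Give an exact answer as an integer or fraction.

93/10 dollars

E[payout] = (1/10)·2 + (4/5)·12 + (1/10)·25 = 123/10
Expected profit = 123/10 − 3 = 93/10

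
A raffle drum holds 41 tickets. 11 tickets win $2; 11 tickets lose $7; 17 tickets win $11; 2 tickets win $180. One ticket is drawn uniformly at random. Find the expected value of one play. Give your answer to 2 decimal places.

$12.00

E[payout] = (11/41)·2 + (11/41)·(-7) + (17/41)·11 + (2/41)·180 = 12
≈ $12.00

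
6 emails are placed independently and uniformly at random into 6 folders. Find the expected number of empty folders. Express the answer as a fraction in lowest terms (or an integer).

15625/7776

Let Xⱼ=1 if folder j is empty. P(Xⱼ=1) = ((6-1)/6)^6 = 15625/46656.
By linearity, E[#empty] = 6·15625/46656 = 15625/7776.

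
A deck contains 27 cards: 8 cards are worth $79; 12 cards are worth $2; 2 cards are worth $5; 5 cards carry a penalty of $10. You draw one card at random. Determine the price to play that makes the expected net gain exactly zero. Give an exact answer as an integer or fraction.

E[payout] = (8/27)·79 + (12/27)·2 + (2/27)·5 + (5/27)·(-10) = 616/27
Fair fee = E[payout] = 616/27

616/27 dollars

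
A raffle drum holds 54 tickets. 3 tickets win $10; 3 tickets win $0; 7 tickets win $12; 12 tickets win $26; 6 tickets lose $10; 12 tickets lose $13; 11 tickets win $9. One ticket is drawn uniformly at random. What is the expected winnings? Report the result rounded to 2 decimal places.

E[payout] = (3/54)·10 + (3/54)·0 + (7/54)·12 + (12/54)·26 + (6/54)·(-10) + (12/54)·(-13) + (11/54)·9 = 103/18
≈ $5.72

$5.72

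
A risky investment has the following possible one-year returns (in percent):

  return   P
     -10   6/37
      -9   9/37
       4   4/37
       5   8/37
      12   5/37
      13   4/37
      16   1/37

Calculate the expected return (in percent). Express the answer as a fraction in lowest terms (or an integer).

43/37

E[X] = (6/37)·(-10) + (9/37)·(-9) + (4/37)·4 + (8/37)·5 + (5/37)·12 + (4/37)·13 + (1/37)·16
     = 43/37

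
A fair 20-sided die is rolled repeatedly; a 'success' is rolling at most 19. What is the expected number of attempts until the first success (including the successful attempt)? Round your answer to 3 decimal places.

1.053

For a geometric distribution, E[trials] = 1/p = 1/(19/20) = 20/19.
≈ 1.053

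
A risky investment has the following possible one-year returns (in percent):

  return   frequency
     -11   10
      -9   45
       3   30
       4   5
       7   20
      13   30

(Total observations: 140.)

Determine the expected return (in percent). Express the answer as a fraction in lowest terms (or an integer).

25/28

Total = 140, so P(return=-11) = 10/140, etc.
E[X] = (1/14)·(-11) + (9/28)·(-9) + (3/14)·3 + (1/28)·4 + (1/7)·7 + (3/14)·13
     = 25/28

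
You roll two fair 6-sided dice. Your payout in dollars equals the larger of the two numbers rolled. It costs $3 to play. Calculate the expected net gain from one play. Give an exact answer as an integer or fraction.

Distribution of the larger of the two numbers rolled: 1 w.p. 1/36, 2 w.p. 1/12, 3 w.p. 5/36, 4 w.p. 7/36, 5 w.p. 1/4, 6 w.p. 11/36
E[payout] = (1/36)·1 + (1/12)·2 + (5/36)·3 + (7/36)·4 + (1/4)·5 + (11/36)·6 = 161/36
Expected profit = 161/36 − 3 = 53/36

53/36 dollars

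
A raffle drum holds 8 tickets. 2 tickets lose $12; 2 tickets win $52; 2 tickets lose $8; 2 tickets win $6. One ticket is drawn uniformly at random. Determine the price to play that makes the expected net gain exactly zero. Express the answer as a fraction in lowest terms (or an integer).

E[payout] = (2/8)·(-12) + (2/8)·52 + (2/8)·(-8) + (2/8)·6 = 19/2
Fair fee = E[payout] = 19/2

19/2 dollars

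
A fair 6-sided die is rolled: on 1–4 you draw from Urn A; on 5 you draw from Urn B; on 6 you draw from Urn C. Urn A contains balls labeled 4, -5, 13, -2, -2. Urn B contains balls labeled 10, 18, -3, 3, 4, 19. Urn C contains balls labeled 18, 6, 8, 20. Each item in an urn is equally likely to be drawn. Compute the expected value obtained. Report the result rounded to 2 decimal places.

E[X | Urn A] = (4 − 5 + 13 − 2 − 2)/5 = 8/5
E[X | Urn B] = (10 + 18 − 3 + 3 + 4 + 19)/6 = 17/2
E[X | Urn C] = (18 + 6 + 8 + 20)/4 = 13
E[X] = (2/3)·8/5 + (1/6)·17/2 + (1/6)·13 = 93/20 ≈ 4.65

4.65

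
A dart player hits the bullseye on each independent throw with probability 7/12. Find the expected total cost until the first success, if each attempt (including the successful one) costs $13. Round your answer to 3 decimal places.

E[#attempts] = 1/p = 12/7; E[cost] = 13·12/7 = 156/7.
≈ 22.286

$22.286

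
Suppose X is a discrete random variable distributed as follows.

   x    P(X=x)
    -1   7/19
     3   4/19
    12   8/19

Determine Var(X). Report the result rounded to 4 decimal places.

34.6371

E[X] = (7/19)·(-1) + (4/19)·3 + (8/19)·12 = 101/19
E[X²] = (7/19)·1 + (4/19)·9 + (8/19)·144 = 1195/19
Var(X) = 1195/19 − (101/19)² = 12504/361 ≈ 34.6371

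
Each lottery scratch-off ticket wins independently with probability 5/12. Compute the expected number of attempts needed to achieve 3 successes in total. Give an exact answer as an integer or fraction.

By linearity (sum of 3 independent geometric waits), E[trials] = 3/p = 3/(5/12) = 36/5.

36/5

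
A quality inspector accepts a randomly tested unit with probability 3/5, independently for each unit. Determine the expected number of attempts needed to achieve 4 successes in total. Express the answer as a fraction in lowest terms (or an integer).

By linearity (sum of 4 independent geometric waits), E[trials] = 4/p = 4/(3/5) = 20/3.

20/3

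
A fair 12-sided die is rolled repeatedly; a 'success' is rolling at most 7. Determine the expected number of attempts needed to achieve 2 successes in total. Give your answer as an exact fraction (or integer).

By linearity (sum of 2 independent geometric waits), E[trials] = 2/p = 2/(7/12) = 24/7.

24/7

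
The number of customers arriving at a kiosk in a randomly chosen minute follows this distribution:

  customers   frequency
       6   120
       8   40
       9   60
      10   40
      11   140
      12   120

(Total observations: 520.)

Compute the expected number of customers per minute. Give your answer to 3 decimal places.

Total = 520, so P(customers=6) = 120/520, etc.
E[X] = (3/13)·6 + (1/13)·8 + (3/26)·9 + (1/13)·10 + (7/26)·11 + (3/13)·12
     = 124/13 ≈ 9.538

9.538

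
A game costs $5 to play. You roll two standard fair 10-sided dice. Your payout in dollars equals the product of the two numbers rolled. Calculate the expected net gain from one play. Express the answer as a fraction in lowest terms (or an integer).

Distribution of the product of the two numbers rolled: 1 w.p. 1/100, 2 w.p. 1/50, 3 w.p. 1/50, 4 w.p. 3/100, 5 w.p. 1/50, 6 w.p. 1/25, …
E[payout] = (1/100)·1 + (1/50)·2 + (1/50)·3 + (3/100)·4 + (1/50)·5 + (1/25)·6 + (1/50)·7 + (1/25)·8 + (3/100)·9 + (1/25)·10 + (1/25)·12 + (1/50)·14 + (1/50)·15 + (3/100)·16 + (1/25)·18 + (1/25)·20 + (1/50)·21 + (1/25)·24 + (1/100)·25 + (1/50)·27 + (1/50)·28 + (1/25)·30 + (1/50)·32 + (1/50)·35 + (3/100)·36 + (1/25)·40 + (1/50)·42 + (1/50)·45 + (1/50)·48 + (1/100)·49 + (1/50)·50 + (1/50)·54 + (1/50)·56 + (1/50)·60 + (1/50)·63 + (1/100)·64 + (1/50)·70 + (1/50)·72 + (1/50)·80 + (1/100)·81 + (1/50)·90 + (1/100)·100 = 121/4
Expected profit = 121/4 − 5 = 101/4

101/4 dollars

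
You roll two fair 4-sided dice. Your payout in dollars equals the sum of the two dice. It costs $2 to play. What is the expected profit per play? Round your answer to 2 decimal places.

Distribution of the sum of the two dice: 2 w.p. 1/16, 3 w.p. 1/8, 4 w.p. 3/16, 5 w.p. 1/4, 6 w.p. 3/16, 7 w.p. 1/8, …
E[payout] = (1/16)·2 + (1/8)·3 + (3/16)·4 + (1/4)·5 + (3/16)·6 + (1/8)·7 + (1/16)·8 = 5
Expected profit = 5 − 2 = 3 ≈ $3.00

$3.00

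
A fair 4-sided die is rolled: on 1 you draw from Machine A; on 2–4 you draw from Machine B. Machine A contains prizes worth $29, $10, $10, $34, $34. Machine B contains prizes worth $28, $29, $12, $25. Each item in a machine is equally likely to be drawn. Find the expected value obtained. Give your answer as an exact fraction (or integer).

939/40 dollars

E[X | Machine A] = (29 + 10 + 10 + 34 + 34)/5 = 117/5
E[X | Machine B] = (28 + 29 + 12 + 25)/4 = 47/2
E[X] = (1/4)·117/5 + (3/4)·47/2 = 939/40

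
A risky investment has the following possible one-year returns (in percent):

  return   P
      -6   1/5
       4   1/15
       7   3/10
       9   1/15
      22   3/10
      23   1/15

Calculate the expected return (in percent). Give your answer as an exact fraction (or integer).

E[X] = (1/5)·(-6) + (1/15)·4 + (3/10)·7 + (1/15)·9 + (3/10)·22 + (1/15)·23
     = 99/10

99/10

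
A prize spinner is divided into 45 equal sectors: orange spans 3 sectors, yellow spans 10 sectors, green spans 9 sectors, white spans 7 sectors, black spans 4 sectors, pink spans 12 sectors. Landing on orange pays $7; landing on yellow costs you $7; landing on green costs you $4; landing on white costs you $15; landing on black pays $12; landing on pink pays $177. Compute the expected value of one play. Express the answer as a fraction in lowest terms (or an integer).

1982/45 dollars

E[payout] = (3/45)·7 + (10/45)·(-7) + (9/45)·(-4) + (7/45)·(-15) + (4/45)·12 + (12/45)·177 = 1982/45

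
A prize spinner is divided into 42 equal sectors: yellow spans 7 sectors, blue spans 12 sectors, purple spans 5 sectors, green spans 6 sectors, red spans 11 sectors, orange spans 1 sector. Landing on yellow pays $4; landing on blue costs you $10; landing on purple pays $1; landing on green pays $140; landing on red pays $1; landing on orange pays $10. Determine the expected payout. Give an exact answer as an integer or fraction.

E[payout] = (7/42)·4 + (12/42)·(-10) + (5/42)·1 + (6/42)·140 + (11/42)·1 + (1/42)·10 = 129/7

129/7 dollars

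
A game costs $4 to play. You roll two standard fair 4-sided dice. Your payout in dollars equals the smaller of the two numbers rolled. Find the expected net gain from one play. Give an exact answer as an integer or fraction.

Distribution of the smaller of the two numbers rolled: 1 w.p. 7/16, 2 w.p. 5/16, 3 w.p. 3/16, 4 w.p. 1/16
E[payout] = (7/16)·1 + (5/16)·2 + (3/16)·3 + (1/16)·4 = 15/8
Expected profit = 15/8 − 4 = -17/8

-17/8 dollars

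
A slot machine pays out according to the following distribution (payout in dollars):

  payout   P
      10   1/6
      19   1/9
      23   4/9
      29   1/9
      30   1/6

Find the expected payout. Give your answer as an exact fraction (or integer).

200/9 dollars

E[X] = (1/6)·10 + (1/9)·19 + (4/9)·23 + (1/9)·29 + (1/6)·30
     = 200/9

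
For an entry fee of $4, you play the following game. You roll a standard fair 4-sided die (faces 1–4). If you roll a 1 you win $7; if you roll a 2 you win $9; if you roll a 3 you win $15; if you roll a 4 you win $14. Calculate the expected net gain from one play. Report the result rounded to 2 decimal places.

$7.25

E[payout] = (1/4)·7 + (1/4)·9 + (1/4)·14 + (1/4)·15 = 45/4
Expected profit = 45/4 − 4 = 29/4 ≈ $7.25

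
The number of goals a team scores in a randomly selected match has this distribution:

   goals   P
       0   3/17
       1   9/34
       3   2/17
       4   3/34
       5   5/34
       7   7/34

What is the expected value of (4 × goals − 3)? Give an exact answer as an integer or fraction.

E[4x-3] = (3/17)·(-3) + (9/34)·1 + (2/17)·9 + (3/34)·13 + (5/34)·17 + (7/34)·25
     = 163/17

163/17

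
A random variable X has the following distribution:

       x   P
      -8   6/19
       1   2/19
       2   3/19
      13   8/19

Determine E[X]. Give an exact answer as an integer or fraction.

E[X] = (6/19)·(-8) + (2/19)·1 + (3/19)·2 + (8/19)·13
     = 64/19

64/19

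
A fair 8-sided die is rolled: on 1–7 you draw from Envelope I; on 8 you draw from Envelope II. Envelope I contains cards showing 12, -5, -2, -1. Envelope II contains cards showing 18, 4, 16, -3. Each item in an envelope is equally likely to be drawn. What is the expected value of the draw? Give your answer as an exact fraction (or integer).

63/32

E[X | Envelope I] = (12 − 5 − 2 − 1)/4 = 1
E[X | Envelope II] = (18 + 4 + 16 − 3)/4 = 35/4
E[X] = (7/8)·1 + (1/8)·35/4 = 63/32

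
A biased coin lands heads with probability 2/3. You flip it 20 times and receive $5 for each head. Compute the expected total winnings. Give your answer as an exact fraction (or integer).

200/3 dollars

E[#heads] = 20·2/3 = 40/3 (linearity over flips).
E[winnings] = 5·40/3 = 200/3.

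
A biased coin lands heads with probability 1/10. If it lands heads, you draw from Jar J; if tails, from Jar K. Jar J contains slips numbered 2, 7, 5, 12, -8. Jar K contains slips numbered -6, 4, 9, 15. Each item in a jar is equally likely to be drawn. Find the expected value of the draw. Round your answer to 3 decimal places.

5.310

E[X | Jar J] = (2 + 7 + 5 + 12 − 8)/5 = 18/5
E[X | Jar K] = (-6 + 4 + 9 + 15)/4 = 11/2
E[X] = (1/10)·18/5 + (9/10)·11/2 = 531/100 ≈ 5.310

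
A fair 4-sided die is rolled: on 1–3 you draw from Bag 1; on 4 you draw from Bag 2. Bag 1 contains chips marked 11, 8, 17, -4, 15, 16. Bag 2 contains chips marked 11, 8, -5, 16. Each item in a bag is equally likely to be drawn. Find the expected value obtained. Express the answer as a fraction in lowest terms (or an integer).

E[X | Bag 1] = (11 + 8 + 17 − 4 + 15 + 16)/6 = 21/2
E[X | Bag 2] = (11 + 8 − 5 + 16)/4 = 15/2
E[X] = (3/4)·21/2 + (1/4)·15/2 = 39/4

39/4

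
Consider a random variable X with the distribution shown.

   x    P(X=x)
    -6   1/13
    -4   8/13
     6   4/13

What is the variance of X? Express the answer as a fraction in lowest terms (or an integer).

3808/169

E[X] = (1/13)·(-6) + (8/13)·(-4) + (4/13)·6 = -14/13
E[X²] = (1/13)·36 + (8/13)·16 + (4/13)·36 = 308/13
Var(X) = 308/13 − (-14/13)² = 3808/169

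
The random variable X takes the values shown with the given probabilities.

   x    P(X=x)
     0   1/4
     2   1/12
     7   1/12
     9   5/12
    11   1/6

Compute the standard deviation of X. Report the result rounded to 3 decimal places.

4.269

E[X] = 19/3, E[X²] = 175/3
Var(X) = E[X²] − (E[X])² = 175/3 − 361/9 = 164/9
SD(X) = √(164/9) ≈ 4.269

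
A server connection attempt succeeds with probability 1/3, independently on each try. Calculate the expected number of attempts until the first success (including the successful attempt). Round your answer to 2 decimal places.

For a geometric distribution, E[trials] = 1/p = 1/(1/3) = 3.
≈ 3.00

3.00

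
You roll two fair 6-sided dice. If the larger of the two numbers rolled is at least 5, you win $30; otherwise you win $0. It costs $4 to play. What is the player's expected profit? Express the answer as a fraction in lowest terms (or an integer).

38/3 dollars

E[payout] = (4/9)·0 + (5/9)·30 = 50/3
Expected profit = 50/3 − 4 = 38/3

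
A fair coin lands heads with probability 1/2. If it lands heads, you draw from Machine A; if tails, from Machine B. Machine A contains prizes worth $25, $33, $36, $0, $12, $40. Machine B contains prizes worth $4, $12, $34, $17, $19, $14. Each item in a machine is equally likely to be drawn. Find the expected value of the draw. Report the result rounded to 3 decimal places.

$20.500

E[X | Machine A] = (25 + 33 + 36 + 0 + 12 + 40)/6 = 73/3
E[X | Machine B] = (4 + 12 + 34 + 17 + 19 + 14)/6 = 50/3
E[X] = (1/2)·73/3 + (1/2)·50/3 = 41/2 ≈ 20.500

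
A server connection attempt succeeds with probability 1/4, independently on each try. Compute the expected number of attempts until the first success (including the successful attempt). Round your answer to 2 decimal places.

4.00

For a geometric distribution, E[trials] = 1/p = 1/(1/4) = 4.
≈ 4.00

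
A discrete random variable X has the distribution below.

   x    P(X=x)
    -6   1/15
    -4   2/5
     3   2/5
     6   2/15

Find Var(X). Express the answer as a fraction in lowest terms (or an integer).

86/5

E[X] = (1/15)·(-6) + (2/5)·(-4) + (2/5)·3 + (2/15)·6 = 0
E[X²] = (1/15)·36 + (2/5)·16 + (2/5)·9 + (2/15)·36 = 86/5
Var(X) = 86/5 − (0)² = 86/5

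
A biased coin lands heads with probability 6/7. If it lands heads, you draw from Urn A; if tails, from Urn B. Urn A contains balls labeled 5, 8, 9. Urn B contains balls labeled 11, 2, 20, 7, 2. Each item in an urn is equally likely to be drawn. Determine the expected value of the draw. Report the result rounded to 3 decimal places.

7.486

E[X | Urn A] = (5 + 8 + 9)/3 = 22/3
E[X | Urn B] = (11 + 2 + 20 + 7 + 2)/5 = 42/5
E[X] = (6/7)·22/3 + (1/7)·42/5 = 262/35 ≈ 7.486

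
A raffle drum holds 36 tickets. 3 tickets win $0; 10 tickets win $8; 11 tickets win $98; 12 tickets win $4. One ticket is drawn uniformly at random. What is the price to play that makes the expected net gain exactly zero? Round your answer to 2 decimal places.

E[payout] = (3/36)·0 + (10/36)·8 + (11/36)·98 + (12/36)·4 = 67/2
Fair fee = E[payout] = 67/2 ≈ $33.50

$33.50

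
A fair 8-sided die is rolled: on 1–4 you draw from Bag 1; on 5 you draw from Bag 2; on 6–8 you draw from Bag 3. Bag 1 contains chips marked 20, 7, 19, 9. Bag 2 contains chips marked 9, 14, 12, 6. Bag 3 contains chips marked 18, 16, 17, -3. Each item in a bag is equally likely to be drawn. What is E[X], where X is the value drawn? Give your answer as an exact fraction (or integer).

405/32

E[X | Bag 1] = (20 + 7 + 19 + 9)/4 = 55/4
E[X | Bag 2] = (9 + 14 + 12 + 6)/4 = 41/4
E[X | Bag 3] = (18 + 16 + 17 − 3)/4 = 12
E[X] = (1/2)·55/4 + (1/8)·41/4 + (3/8)·12 = 405/32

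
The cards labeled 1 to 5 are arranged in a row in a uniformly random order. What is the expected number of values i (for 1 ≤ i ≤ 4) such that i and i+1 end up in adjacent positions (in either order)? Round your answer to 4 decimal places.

1.6000

For each i ∈ {1,…,4}, let Xᵢ = 1 if i and i+1 are adjacent. P(Xᵢ=1) = 2·(5−1)!/5! = 2/5.
By linearity, E[ΣXᵢ] = (4)·(2/5) = 8/5.
≈ 1.6000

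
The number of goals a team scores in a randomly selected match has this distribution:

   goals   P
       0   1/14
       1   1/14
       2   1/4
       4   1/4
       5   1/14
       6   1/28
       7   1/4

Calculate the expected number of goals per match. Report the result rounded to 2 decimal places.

E[X] = (1/14)·0 + (1/14)·1 + (1/4)·2 + (1/4)·4 + (1/14)·5 + (1/28)·6 + (1/4)·7
     = 109/28 ≈ 3.89

3.89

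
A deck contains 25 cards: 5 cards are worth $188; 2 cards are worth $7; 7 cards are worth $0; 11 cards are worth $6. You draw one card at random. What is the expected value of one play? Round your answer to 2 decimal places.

$40.80

E[payout] = (5/25)·188 + (2/25)·7 + (7/25)·0 + (11/25)·6 = 204/5
≈ $40.80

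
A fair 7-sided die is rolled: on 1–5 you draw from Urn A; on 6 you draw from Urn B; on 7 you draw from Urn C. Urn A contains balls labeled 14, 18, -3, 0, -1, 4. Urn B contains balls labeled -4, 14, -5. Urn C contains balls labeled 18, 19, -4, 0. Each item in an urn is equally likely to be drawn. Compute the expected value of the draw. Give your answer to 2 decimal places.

E[X | Urn A] = (14 + 18 − 3 + 0 − 1 + 4)/6 = 16/3
E[X | Urn B] = (-4 + 14 − 5)/3 = 5/3
E[X | Urn C] = (18 + 19 − 4 + 0)/4 = 33/4
E[X] = (5/7)·16/3 + (1/7)·5/3 + (1/7)·33/4 = 439/84 ≈ 5.23

5.23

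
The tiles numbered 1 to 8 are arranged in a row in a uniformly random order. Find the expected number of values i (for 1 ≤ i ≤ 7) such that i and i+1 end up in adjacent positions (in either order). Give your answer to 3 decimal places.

For each i ∈ {1,…,7}, let Xᵢ = 1 if i and i+1 are adjacent. P(Xᵢ=1) = 2·(8−1)!/8! = 2/8.
By linearity, E[ΣXᵢ] = (7)·(2/8) = 7/4.
≈ 1.750

1.750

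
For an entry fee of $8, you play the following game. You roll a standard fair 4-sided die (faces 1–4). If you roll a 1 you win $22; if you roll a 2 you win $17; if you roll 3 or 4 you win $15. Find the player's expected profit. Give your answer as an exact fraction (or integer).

E[payout] = (1/2)·15 + (1/4)·17 + (1/4)·22 = 69/4
Expected profit = 69/4 − 8 = 37/4

37/4 dollars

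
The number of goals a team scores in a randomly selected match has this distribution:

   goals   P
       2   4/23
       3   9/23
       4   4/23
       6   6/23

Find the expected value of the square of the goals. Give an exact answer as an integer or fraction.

E[X²] = (4/23)·4 + (9/23)·9 + (4/23)·16 + (6/23)·36
     = 377/23

377/23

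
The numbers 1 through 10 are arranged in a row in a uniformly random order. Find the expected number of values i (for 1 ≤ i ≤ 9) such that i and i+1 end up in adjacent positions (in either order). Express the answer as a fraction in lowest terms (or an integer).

For each i ∈ {1,…,9}, let Xᵢ = 1 if i and i+1 are adjacent. P(Xᵢ=1) = 2·(10−1)!/10! = 2/10.
By linearity, E[ΣXᵢ] = (9)·(2/10) = 9/5.

9/5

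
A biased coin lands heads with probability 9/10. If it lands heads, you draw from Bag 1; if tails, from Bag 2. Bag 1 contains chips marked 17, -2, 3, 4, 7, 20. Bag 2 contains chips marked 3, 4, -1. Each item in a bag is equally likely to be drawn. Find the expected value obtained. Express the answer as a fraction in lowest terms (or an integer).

E[X | Bag 1] = (17 − 2 + 3 + 4 + 7 + 20)/6 = 49/6
E[X | Bag 2] = (3 + 4 − 1)/3 = 2
E[X] = (9/10)·49/6 + (1/10)·2 = 151/20

151/20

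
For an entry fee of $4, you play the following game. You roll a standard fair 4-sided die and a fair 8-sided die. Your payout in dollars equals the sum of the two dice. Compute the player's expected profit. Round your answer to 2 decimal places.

$3.00

Distribution of the sum of the two dice: 2 w.p. 1/32, 3 w.p. 1/16, 4 w.p. 3/32, 5 w.p. 1/8, 6 w.p. 1/8, 7 w.p. 1/8, …
E[payout] = (1/32)·2 + (1/16)·3 + (3/32)·4 + (1/8)·5 + (1/8)·6 + (1/8)·7 + (1/8)·8 + (1/8)·9 + (3/32)·10 + (1/16)·11 + (1/32)·12 = 7
Expected profit = 7 − 4 = 3 ≈ $3.00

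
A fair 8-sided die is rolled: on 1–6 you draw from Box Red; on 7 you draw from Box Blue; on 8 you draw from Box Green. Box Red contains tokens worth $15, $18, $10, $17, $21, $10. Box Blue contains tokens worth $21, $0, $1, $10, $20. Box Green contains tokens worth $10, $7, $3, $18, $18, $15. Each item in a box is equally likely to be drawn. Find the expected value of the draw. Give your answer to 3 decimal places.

E[X | Box Red] = (15 + 18 + 10 + 17 + 21 + 10)/6 = 91/6
E[X | Box Blue] = (21 + 0 + 1 + 10 + 20)/5 = 52/5
E[X | Box Green] = (10 + 7 + 3 + 18 + 18 + 15)/6 = 71/6
E[X] = (3/4)·91/6 + (1/8)·52/5 + (1/8)·71/6 = 3397/240 ≈ 14.154

$14.154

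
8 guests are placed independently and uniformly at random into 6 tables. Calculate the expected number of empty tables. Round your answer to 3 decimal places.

1.395

Let Xⱼ=1 if table j is empty. P(Xⱼ=1) = ((6-1)/6)^8 = 390625/1679616.
By linearity, E[#empty] = 6·390625/1679616 = 390625/279936.
≈ 1.395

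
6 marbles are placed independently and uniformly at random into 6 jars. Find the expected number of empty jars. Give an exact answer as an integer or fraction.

Let Xⱼ=1 if jar j is empty. P(Xⱼ=1) = ((6-1)/6)^6 = 15625/46656.
By linearity, E[#empty] = 6·15625/46656 = 15625/7776.

15625/7776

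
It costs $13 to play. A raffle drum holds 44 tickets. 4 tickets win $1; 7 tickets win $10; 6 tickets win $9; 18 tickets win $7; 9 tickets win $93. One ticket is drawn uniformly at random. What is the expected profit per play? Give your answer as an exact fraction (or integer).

E[payout] = (4/44)·1 + (7/44)·10 + (6/44)·9 + (18/44)·7 + (9/44)·93 = 1091/44
Expected profit = 1091/44 − 13 = 519/44

519/44 dollars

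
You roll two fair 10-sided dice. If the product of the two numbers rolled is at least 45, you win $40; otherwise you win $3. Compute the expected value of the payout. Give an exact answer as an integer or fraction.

631/50 dollars

E[payout] = (37/50)·3 + (13/50)·40 = 631/50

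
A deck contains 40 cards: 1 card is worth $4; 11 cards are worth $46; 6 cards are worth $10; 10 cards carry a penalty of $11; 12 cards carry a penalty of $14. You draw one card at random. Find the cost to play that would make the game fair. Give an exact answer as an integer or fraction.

73/10 dollars

E[payout] = (1/40)·4 + (11/40)·46 + (6/40)·10 + (10/40)·(-11) + (12/40)·(-14) = 73/10
Fair fee = E[payout] = 73/10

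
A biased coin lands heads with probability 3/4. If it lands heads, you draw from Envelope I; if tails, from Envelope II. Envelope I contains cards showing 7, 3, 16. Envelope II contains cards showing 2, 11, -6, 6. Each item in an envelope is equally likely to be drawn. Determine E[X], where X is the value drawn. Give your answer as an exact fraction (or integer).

E[X | Envelope I] = (7 + 3 + 16)/3 = 26/3
E[X | Envelope II] = (2 + 11 − 6 + 6)/4 = 13/4
E[X] = (3/4)·26/3 + (1/4)·13/4 = 117/16

117/16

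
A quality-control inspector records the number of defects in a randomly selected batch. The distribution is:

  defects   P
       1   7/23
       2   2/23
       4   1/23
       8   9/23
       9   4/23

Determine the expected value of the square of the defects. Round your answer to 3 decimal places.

40.478

E[X²] = (7/23)·1 + (2/23)·4 + (1/23)·16 + (9/23)·64 + (4/23)·81
     = 931/23 ≈ 40.478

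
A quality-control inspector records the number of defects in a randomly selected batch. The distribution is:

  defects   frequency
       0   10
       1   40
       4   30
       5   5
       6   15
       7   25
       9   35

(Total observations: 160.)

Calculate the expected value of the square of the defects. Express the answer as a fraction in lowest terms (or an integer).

1049/32

Total = 160, so P(defects=0) = 10/160, etc.
E[X²] = (1/16)·0 + (1/4)·1 + (3/16)·16 + (1/32)·25 + (3/32)·36 + (5/32)·49 + (7/32)·81
     = 1049/32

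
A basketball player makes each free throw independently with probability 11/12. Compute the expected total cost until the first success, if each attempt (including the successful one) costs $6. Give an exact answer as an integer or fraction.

72/11 dollars

E[#attempts] = 1/p = 12/11; E[cost] = 6·12/11 = 72/11.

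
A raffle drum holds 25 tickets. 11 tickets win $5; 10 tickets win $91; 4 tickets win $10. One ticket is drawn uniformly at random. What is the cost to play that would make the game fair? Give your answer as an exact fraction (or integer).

201/5 dollars

E[payout] = (11/25)·5 + (10/25)·91 + (4/25)·10 = 201/5
Fair fee = E[payout] = 201/5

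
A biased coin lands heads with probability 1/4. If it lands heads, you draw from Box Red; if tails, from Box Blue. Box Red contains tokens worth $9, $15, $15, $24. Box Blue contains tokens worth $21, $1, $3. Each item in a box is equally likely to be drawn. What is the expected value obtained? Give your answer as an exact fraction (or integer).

E[X | Box Red] = (9 + 15 + 15 + 24)/4 = 63/4
E[X | Box Blue] = (21 + 1 + 3)/3 = 25/3
E[X] = (1/4)·63/4 + (3/4)·25/3 = 163/16

163/16 dollars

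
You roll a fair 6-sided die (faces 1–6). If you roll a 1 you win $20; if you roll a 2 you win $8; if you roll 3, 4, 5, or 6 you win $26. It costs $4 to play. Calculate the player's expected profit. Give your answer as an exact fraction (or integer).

$18

E[payout] = (1/6)·8 + (1/6)·20 + (2/3)·26 = 22
Expected profit = 22 − 4 = 18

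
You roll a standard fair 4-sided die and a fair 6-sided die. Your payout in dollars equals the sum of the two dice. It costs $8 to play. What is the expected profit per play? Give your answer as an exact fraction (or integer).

Distribution of the sum of the two dice: 2 w.p. 1/24, 3 w.p. 1/12, 4 w.p. 1/8, 5 w.p. 1/6, 6 w.p. 1/6, 7 w.p. 1/6, …
E[payout] = (1/24)·2 + (1/12)·3 + (1/8)·4 + (1/6)·5 + (1/6)·6 + (1/6)·7 + (1/8)·8 + (1/12)·9 + (1/24)·10 = 6
Expected profit = 6 − 8 = -2

-$2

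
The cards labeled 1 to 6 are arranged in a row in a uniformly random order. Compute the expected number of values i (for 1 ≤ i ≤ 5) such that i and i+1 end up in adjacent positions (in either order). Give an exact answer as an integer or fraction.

5/3

For each i ∈ {1,…,5}, let Xᵢ = 1 if i and i+1 are adjacent. P(Xᵢ=1) = 2·(6−1)!/6! = 2/6.
By linearity, E[ΣXᵢ] = (5)·(2/6) = 5/3.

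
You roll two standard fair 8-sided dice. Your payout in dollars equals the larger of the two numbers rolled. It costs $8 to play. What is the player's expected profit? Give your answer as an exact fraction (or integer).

Distribution of the larger of the two numbers rolled: 1 w.p. 1/64, 2 w.p. 3/64, 3 w.p. 5/64, 4 w.p. 7/64, 5 w.p. 9/64, 6 w.p. 11/64, …
E[payout] = (1/64)·1 + (3/64)·2 + (5/64)·3 + (7/64)·4 + (9/64)·5 + (11/64)·6 + (13/64)·7 + (15/64)·8 = 93/16
Expected profit = 93/16 − 8 = -35/16

-35/16 dollars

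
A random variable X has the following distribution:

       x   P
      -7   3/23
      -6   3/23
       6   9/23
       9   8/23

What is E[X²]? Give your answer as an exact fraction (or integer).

E[X²] = (3/23)·49 + (3/23)·36 + (9/23)·36 + (8/23)·81
     = 1227/23

1227/23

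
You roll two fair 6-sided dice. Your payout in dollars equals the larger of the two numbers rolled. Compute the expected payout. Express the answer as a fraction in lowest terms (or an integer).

161/36 dollars

Distribution of the larger of the two numbers rolled: 1 w.p. 1/36, 2 w.p. 1/12, 3 w.p. 5/36, 4 w.p. 7/36, 5 w.p. 1/4, 6 w.p. 11/36
E[payout] = (1/36)·1 + (1/12)·2 + (5/36)·3 + (7/36)·4 + (1/4)·5 + (11/36)·6 = 161/36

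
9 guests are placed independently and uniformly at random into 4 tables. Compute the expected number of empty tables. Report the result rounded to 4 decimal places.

0.3003

Let Xⱼ=1 if table j is empty. P(Xⱼ=1) = ((4-1)/4)^9 = 19683/262144.
By linearity, E[#empty] = 4·19683/262144 = 19683/65536.
≈ 0.3003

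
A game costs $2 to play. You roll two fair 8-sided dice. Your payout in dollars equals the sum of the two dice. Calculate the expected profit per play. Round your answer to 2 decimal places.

$7.00

Distribution of the sum of the two dice: 2 w.p. 1/64, 3 w.p. 1/32, 4 w.p. 3/64, 5 w.p. 1/16, 6 w.p. 5/64, 7 w.p. 3/32, …
E[payout] = (1/64)·2 + (1/32)·3 + (3/64)·4 + (1/16)·5 + (5/64)·6 + (3/32)·7 + (7/64)·8 + (1/8)·9 + (7/64)·10 + (3/32)·11 + (5/64)·12 + (1/16)·13 + (3/64)·14 + (1/32)·15 + (1/64)·16 = 9
Expected profit = 9 − 2 = 7 ≈ $7.00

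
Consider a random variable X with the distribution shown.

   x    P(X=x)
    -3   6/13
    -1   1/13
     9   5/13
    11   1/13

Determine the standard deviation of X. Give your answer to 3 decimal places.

6.049

E[X] = 37/13, E[X²] = 581/13
Var(X) = E[X²] − (E[X])² = 581/13 − 1369/169 = 6184/169
SD(X) = √(6184/169) ≈ 6.049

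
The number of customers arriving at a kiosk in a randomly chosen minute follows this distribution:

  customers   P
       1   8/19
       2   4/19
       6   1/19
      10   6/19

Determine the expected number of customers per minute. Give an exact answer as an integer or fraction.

82/19

E[X] = (8/19)·1 + (4/19)·2 + (1/19)·6 + (6/19)·10
     = 82/19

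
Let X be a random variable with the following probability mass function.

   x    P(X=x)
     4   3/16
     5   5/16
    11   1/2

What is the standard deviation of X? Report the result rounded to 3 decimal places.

E[X] = 125/16, E[X²] = 1141/16
Var(X) = E[X²] − (E[X])² = 1141/16 − 15625/256 = 2631/256
SD(X) = √(2631/256) ≈ 3.206

3.206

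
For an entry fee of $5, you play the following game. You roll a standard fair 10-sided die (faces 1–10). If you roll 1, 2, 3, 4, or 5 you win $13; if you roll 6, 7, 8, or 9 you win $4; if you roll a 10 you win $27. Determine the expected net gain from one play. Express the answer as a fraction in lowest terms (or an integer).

E[payout] = (2/5)·4 + (1/2)·13 + (1/10)·27 = 54/5
Expected profit = 54/5 − 5 = 29/5

29/5 dollars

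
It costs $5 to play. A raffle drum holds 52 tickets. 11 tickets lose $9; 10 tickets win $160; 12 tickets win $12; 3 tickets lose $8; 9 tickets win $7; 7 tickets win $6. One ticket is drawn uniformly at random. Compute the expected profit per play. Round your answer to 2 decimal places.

$28.19

E[payout] = (11/52)·(-9) + (10/52)·160 + (12/52)·12 + (3/52)·(-8) + (9/52)·7 + (7/52)·6 = 863/26
Expected profit = 863/26 − 5 = 733/26 ≈ $28.19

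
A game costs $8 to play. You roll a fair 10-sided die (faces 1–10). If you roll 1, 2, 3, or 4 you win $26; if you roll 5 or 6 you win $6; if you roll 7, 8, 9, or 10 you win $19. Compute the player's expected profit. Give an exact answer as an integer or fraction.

56/5 dollars

E[payout] = (1/5)·6 + (2/5)·19 + (2/5)·26 = 96/5
Expected profit = 96/5 − 8 = 56/5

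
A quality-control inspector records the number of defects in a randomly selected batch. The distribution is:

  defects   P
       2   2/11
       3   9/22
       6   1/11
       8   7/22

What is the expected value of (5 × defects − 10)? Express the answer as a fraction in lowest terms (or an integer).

295/22

E[5x-10] = (2/11)·0 + (9/22)·5 + (1/11)·20 + (7/22)·30
     = 295/22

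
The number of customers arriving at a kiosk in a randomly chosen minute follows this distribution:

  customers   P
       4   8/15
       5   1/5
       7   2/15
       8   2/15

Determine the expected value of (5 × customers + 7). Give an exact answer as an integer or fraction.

98/3

E[5x+7] = (8/15)·27 + (1/5)·32 + (2/15)·42 + (2/15)·47
     = 98/3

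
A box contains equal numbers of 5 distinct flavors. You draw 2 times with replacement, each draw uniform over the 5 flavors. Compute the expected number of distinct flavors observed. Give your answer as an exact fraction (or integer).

Let Xⱼ=1 if type j appears at least once. P(Xⱼ=1) = 1 − ((5−1)/5)^2 = 9/25.
E[#distinct] = 5·9/25 = 9/5.

9/5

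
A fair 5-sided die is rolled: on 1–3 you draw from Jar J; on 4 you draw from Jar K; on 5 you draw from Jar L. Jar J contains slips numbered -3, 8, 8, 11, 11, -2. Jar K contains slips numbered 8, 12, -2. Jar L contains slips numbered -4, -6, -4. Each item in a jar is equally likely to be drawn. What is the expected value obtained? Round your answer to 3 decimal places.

E[X | Jar J] = (-3 + 8 + 8 + 11 + 11 − 2)/6 = 11/2
E[X | Jar K] = (8 + 12 − 2)/3 = 6
E[X | Jar L] = (-4 − 6 − 4)/3 = -14/3
E[X] = (3/5)·11/2 + (1/5)·6 + (1/5)·(-14/3) = 107/30 ≈ 3.567

3.567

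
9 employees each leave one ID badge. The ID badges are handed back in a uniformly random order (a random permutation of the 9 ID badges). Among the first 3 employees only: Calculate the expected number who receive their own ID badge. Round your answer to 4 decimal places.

0.3333

Let Xᵢ = 1 if person i gets their own ID badge. For each i, P(Xᵢ=1) = 1/9.
By linearity of expectation, E[X₁+…+X_3] = 3·(1/9) = 1/3.
≈ 0.3333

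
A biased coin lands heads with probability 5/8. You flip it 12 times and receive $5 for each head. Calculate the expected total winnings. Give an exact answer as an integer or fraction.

75/2 dollars

E[#heads] = 12·5/8 = 15/2 (linearity over flips).
E[winnings] = 5·15/2 = 75/2.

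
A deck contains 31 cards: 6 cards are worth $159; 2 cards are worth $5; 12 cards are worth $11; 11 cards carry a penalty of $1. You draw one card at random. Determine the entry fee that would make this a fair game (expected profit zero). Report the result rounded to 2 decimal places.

$35.00

E[payout] = (6/31)·159 + (2/31)·5 + (12/31)·11 + (11/31)·(-1) = 35
Fair fee = E[payout] = 35 ≈ $35.00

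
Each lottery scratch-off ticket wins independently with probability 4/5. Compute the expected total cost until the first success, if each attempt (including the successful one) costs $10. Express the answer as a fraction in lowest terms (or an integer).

E[#attempts] = 1/p = 5/4; E[cost] = 10·5/4 = 25/2.

25/2 dollars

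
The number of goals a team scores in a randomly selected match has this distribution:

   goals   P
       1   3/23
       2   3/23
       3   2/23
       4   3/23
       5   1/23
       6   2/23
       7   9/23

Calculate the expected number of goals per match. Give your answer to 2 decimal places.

4.65

E[X] = (3/23)·1 + (3/23)·2 + (2/23)·3 + (3/23)·4 + (1/23)·5 + (2/23)·6 + (9/23)·7
     = 107/23 ≈ 4.65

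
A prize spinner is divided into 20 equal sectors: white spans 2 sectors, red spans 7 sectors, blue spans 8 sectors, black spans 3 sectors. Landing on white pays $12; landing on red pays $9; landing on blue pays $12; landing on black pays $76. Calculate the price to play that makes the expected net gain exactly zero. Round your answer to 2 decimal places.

$20.55

E[payout] = (2/20)·12 + (7/20)·9 + (8/20)·12 + (3/20)·76 = 411/20
Fair fee = E[payout] = 411/20 ≈ $20.55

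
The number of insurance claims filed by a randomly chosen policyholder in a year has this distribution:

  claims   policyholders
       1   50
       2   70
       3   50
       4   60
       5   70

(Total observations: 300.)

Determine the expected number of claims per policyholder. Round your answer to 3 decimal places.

Total = 300, so P(claims=1) = 50/300, etc.
E[X] = (1/6)·1 + (7/30)·2 + (1/6)·3 + (1/5)·4 + (7/30)·5
     = 31/10 ≈ 3.100

3.100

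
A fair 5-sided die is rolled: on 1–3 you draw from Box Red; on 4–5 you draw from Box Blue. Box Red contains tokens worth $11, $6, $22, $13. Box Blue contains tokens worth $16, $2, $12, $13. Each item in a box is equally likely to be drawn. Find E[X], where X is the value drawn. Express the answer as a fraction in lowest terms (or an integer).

E[X | Box Red] = (11 + 6 + 22 + 13)/4 = 13
E[X | Box Blue] = (16 + 2 + 12 + 13)/4 = 43/4
E[X] = (3/5)·13 + (2/5)·43/4 = 121/10

121/10 dollars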